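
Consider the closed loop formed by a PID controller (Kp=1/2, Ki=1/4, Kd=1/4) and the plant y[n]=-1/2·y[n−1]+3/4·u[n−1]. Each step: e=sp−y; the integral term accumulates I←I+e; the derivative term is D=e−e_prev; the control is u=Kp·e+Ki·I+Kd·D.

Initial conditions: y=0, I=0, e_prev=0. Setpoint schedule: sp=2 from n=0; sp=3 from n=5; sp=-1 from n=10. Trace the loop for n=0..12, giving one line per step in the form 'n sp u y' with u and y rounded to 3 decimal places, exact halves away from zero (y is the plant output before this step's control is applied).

(exact arithmetic carried between steps; '≈' marks a value shown rounded to 6 d.p. or computed from one; I and e_prev carry over from the previous line; the table rounds u and y to 3 d.p., halves away from zero)
n=0: y=0, sp=2, e=sp−y=2; I=2, D=e−e_prev=2; u=1/2·2+1/4·2+1/4·2=2; next y=-1/2·0+3/4·2=1.5
n=1: y=1.5, sp=2, e=sp−y=0.5; I=2.5, D=e−e_prev=-1.5; u=1/2·0.5+1/4·2.5+1/4·(-1.5)=0.5; next y=-1/2·1.5+3/4·0.5=-0.375
n=2: y=-0.375, sp=2, e=sp−y=2.375; I=4.875, D=e−e_prev=1.875; u=1/2·2.375+1/4·4.875+1/4·1.875=2.875; next y=-1/2·(-0.375)+3/4·2.875=2.34375
n=3: y=2.34375, sp=2, e=sp−y=-0.34375; I=4.53125, D=e−e_prev=-2.71875; u=1/2·(-0.34375)+1/4·4.53125+1/4·(-2.71875)=0.28125; next y=-1/2·2.34375+3/4·0.28125≈-0.960938
n=4: y≈-0.960938, sp=2, e=sp−y≈2.960938; I≈7.492188, D=e−e_prev≈3.304688; u=1/2·2.960938+1/4·7.492188+1/4·3.304688≈4.179688; next y=-1/2·(-0.960938)+3/4·4.179688≈3.615234
n=5: y≈3.615234, sp=3, e=sp−y≈-0.615234; I≈6.876953, D=e−e_prev≈-3.576172; u=1/2·(-0.615234)+1/4·6.876953+1/4·(-3.576172)≈0.517578; next y=-1/2·3.615234+3/4·0.517578≈-1.419434
n=6: y≈-1.419434, sp=3, e=sp−y≈4.419434; I≈11.296387, D=e−e_prev≈5.034668; u=1/2·4.419434+1/4·11.296387+1/4·5.034668≈6.292480; next y=-1/2·(-1.419434)+3/4·6.292480≈5.429077
n=7: y≈5.429077, sp=3, e=sp−y≈-2.429077; I≈8.867310, D=e−e_prev≈-6.848511; u=1/2·(-2.429077)+1/4·8.867310+1/4·(-6.848511)≈-0.709839; next y=-1/2·5.429077+3/4·(-0.709839)≈-3.246918
n=8: y≈-3.246918, sp=3, e=sp−y≈6.246918; I≈15.114227, D=e−e_prev≈8.675995; u=1/2·6.246918+1/4·15.114227+1/4·8.675995≈9.071014; next y=-1/2·(-3.246918)+3/4·9.071014≈8.426720
n=9: y≈8.426720, sp=3, e=sp−y≈-5.426720; I≈9.687508, D=e−e_prev≈-11.673637; u=1/2·(-5.426720)+1/4·9.687508+1/4·(-11.673637)≈-3.209892; next y=-1/2·8.426720+3/4·(-3.209892)≈-6.620779
n=10: y≈-6.620779, sp=-1, e=sp−y≈5.620779; I≈15.308287, D=e−e_prev≈11.047499; u=1/2·5.620779+1/4·15.308287+1/4·11.047499≈9.399336; next y=-1/2·(-6.620779)+3/4·9.399336≈10.359891
n=11: y≈10.359891, sp=-1, e=sp−y≈-11.359891; I≈3.948395, D=e−e_prev≈-16.980670; u=1/2·(-11.359891)+1/4·3.948395+1/4·(-16.980670)≈-8.938015; next y=-1/2·10.359891+3/4·(-8.938015)≈-11.883457
n=12: y≈-11.883457, sp=-1, e=sp−y≈10.883457; I≈14.831852, D=e−e_prev≈22.243348; u=1/2·10.883457+1/4·14.831852+1/4·22.243348≈14.710528; next y=-1/2·(-11.883457)+3/4·14.710528≈16.974624

0 2 2.000 0.000
1 2 0.500 1.500
2 2 2.875 -0.375
3 2 0.281 2.344
4 2 4.180 -0.961
5 3 0.518 3.615
6 3 6.292 -1.419
7 3 -0.710 5.429
8 3 9.071 -3.247
9 3 -3.210 8.427
10 -1 9.399 -6.621
11 -1 -8.938 10.360
12 -1 14.711 -11.883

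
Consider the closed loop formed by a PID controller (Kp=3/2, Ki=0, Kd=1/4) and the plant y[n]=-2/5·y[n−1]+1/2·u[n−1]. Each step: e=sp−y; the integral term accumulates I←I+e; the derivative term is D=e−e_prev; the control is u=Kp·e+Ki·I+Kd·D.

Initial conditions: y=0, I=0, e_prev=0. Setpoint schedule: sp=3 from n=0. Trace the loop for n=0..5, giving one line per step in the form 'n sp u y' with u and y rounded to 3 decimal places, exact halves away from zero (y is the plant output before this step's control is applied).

0 3 5.250 0.000
1 3 -0.094 2.625
2 3 7.076 -1.097
3 3 -2.733 3.977
4 3 10.669 -2.957
5 3 -7.645 6.518

(exact arithmetic carried between steps; '≈' marks a value shown rounded to 6 d.p. or computed from one; I and e_prev carry over from the previous line; the table rounds u and y to 3 d.p., halves away from zero)
n=0: y=0, sp=3, e=sp−y=3; I=3, D=e−e_prev=3; u=3/2·3+0·3+1/4·3=5.25; next y=-2/5·0+1/2·5.25=2.625
n=1: y=2.625, sp=3, e=sp−y=0.375; I=3.375, D=e−e_prev=-2.625; u=3/2·0.375+0·3.375+1/4·(-2.625)=-0.09375; next y=-2/5·2.625+1/2·(-0.09375)=-1.096875
n=2: y=-1.096875, sp=3, e=sp−y=4.096875; I=7.471875, D=e−e_prev=3.721875; u=3/2·4.096875+0·7.471875+1/4·3.721875≈7.075781; next y=-2/5·(-1.096875)+1/2·7.075781≈3.976641
n=3: y≈3.976641, sp=3, e=sp−y≈-0.976641; I≈6.495234, D=e−e_prev≈-5.073516; u=3/2·(-0.976641)+0·6.495234+1/4·(-5.073516)≈-2.733340; next y=-2/5·3.976641+1/2·(-2.733340)≈-2.957326
n=4: y≈-2.957326, sp=3, e=sp−y≈5.957326; I≈12.452561, D=e−e_prev≈6.933967; u=3/2·5.957326+0·12.452561+1/4·6.933967≈10.669481; next y=-2/5·(-2.957326)+1/2·10.669481≈6.517671
n=5: y≈6.517671, sp=3, e=sp−y≈-3.517671; I≈8.934890, D=e−e_prev≈-9.474997; u=3/2·(-3.517671)+0·8.934890+1/4·(-9.474997)≈-7.645256; next y=-2/5·6.517671+1/2·(-7.645256)≈-6.429696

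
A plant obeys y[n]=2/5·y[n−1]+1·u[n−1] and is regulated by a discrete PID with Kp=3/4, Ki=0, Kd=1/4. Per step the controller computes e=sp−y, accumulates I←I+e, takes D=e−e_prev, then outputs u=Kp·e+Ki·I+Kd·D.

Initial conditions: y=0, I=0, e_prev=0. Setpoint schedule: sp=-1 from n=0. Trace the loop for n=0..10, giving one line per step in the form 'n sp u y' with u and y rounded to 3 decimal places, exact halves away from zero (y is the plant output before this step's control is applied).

(exact arithmetic carried between steps; '≈' marks a value shown rounded to 6 d.p. or computed from one; I and e_prev carry over from the previous line; the table rounds u and y to 3 d.p., halves away from zero)
n=0: y=0, sp=-1, e=sp−y=-1; I=-1, D=e−e_prev=-1; u=3/4·(-1)+0·(-1)+1/4·(-1)=-1; next y=2/5·0+1·(-1)=-1
n=1: y=-1, sp=-1, e=sp−y=0; I=-1, D=e−e_prev=1; u=3/4·0+0·(-1)+1/4·1=0.25; next y=2/5·(-1)+1·0.25=-0.15
n=2: y=-0.15, sp=-1, e=sp−y=-0.85; I=-1.85, D=e−e_prev=-0.85; u=3/4·(-0.85)+0·(-1.85)+1/4·(-0.85)=-0.85; next y=2/5·(-0.15)+1·(-0.85)=-0.91
n=3: y=-0.91, sp=-1, e=sp−y=-0.09; I=-1.94, D=e−e_prev=0.76; u=3/4·(-0.09)+0·(-1.94)+1/4·0.76=0.1225; next y=2/5·(-0.91)+1·0.1225=-0.2415
n=4: y=-0.2415, sp=-1, e=sp−y=-0.7585; I=-2.6985, D=e−e_prev=-0.6685; u=3/4·(-0.7585)+0·(-2.6985)+1/4·(-0.6685)=-0.736; next y=2/5·(-0.2415)+1·(-0.736)=-0.8326
n=5: y=-0.8326, sp=-1, e=sp−y=-0.1674; I=-2.8659, D=e−e_prev=0.5911; u=3/4·(-0.1674)+0·(-2.8659)+1/4·0.5911=0.022225; next y=2/5·(-0.8326)+1·0.022225=-0.310815
n=6: y=-0.310815, sp=-1, e=sp−y=-0.689185; I=-3.555085, D=e−e_prev=-0.521785; u=3/4·(-0.689185)+0·(-3.555085)+1/4·(-0.521785)=-0.647335; next y=2/5·(-0.310815)+1·(-0.647335)=-0.771661
n=7: y=-0.771661, sp=-1, e=sp−y=-0.228339; I=-3.783424, D=e−e_prev=0.460846; u=3/4·(-0.228339)+0·(-3.783424)+1/4·0.460846≈-0.056043; next y=2/5·(-0.771661)+1·(-0.056043)≈-0.364707
n=8: y≈-0.364707, sp=-1, e=sp−y≈-0.635293; I≈-4.418717, D=e−e_prev≈-0.406954; u=3/4·(-0.635293)+0·(-4.418717)+1/4·(-0.406954)≈-0.578208; next y=2/5·(-0.364707)+1·(-0.578208)≈-0.724091
n=9: y≈-0.724091, sp=-1, e=sp−y≈-0.275909; I≈-4.694626, D=e−e_prev≈0.359384; u=3/4·(-0.275909)+0·(-4.694626)+1/4·0.359384≈-0.117086; next y=2/5·(-0.724091)+1·(-0.117086)≈-0.406722
n=10: y≈-0.406722, sp=-1, e=sp−y≈-0.593278; I≈-5.287904, D=e−e_prev≈-0.317369; u=3/4·(-0.593278)+0·(-5.287904)+1/4·(-0.317369)≈-0.524301; next y=2/5·(-0.406722)+1·(-0.524301)≈-0.686989

0 -1 -1.000 0.000
1 -1 0.250 -1.000
2 -1 -0.850 -0.150
3 -1 0.123 -0.910
4 -1 -0.736 -0.242
5 -1 0.022 -0.833
6 -1 -0.647 -0.311
7 -1 -0.056 -0.772
8 -1 -0.578 -0.365
9 -1 -0.117 -0.724
10 -1 -0.524 -0.407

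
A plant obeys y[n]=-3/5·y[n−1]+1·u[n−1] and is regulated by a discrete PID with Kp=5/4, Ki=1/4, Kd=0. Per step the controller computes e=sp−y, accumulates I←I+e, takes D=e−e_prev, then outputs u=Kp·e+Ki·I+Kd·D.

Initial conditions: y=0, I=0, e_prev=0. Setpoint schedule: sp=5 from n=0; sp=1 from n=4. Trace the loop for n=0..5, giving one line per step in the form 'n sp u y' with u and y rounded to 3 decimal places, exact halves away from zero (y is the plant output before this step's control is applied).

0 5 7.500 0.000
1 5 -2.500 7.500
2 5 18.625 -7.000
3 5 -23.113 22.825
4 1 55.880 -36.808
5 1 -106.826 77.965

(exact arithmetic carried between steps; '≈' marks a value shown rounded to 6 d.p. or computed from one; I and e_prev carry over from the previous line; the table rounds u and y to 3 d.p., halves away from zero)
n=0: y=0, sp=5, e=sp−y=5; I=5, D=e−e_prev=5; u=5/4·5+1/4·5+0·5=7.5; next y=-3/5·0+1·7.5=7.5
n=1: y=7.5, sp=5, e=sp−y=-2.5; I=2.5, D=e−e_prev=-7.5; u=5/4·(-2.5)+1/4·2.5+0·(-7.5)=-2.5; next y=-3/5·7.5+1·(-2.5)=-7
n=2: y=-7, sp=5, e=sp−y=12; I=14.5, D=e−e_prev=14.5; u=5/4·12+1/4·14.5+0·14.5=18.625; next y=-3/5·(-7)+1·18.625=22.825
n=3: y=22.825, sp=5, e=sp−y=-17.825; I=-3.325, D=e−e_prev=-29.825; u=5/4·(-17.825)+1/4·(-3.325)+0·(-29.825)=-23.1125; next y=-3/5·22.825+1·(-23.1125)=-36.8075
n=4: y=-36.8075, sp=1, e=sp−y=37.8075; I=34.4825, D=e−e_prev=55.6325; u=5/4·37.8075+1/4·34.4825+0·55.6325=55.88; next y=-3/5·(-36.8075)+1·55.88=77.9645
n=5: y=77.9645, sp=1, e=sp−y=-76.9645; I=-42.482, D=e−e_prev=-114.772; u=5/4·(-76.9645)+1/4·(-42.482)+0·(-114.772)=-106.826125; next y=-3/5·77.9645+1·(-106.826125)=-153.604825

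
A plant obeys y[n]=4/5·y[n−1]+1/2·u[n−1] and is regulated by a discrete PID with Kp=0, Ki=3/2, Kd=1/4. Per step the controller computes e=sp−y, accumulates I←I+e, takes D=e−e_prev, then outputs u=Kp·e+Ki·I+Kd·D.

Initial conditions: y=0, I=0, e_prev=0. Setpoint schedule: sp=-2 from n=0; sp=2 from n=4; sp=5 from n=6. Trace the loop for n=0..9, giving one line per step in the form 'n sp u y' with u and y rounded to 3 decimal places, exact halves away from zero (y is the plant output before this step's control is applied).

(exact arithmetic carried between steps; '≈' marks a value shown rounded to 6 d.p. or computed from one; I and e_prev carry over from the previous line; the table rounds u and y to 3 d.p., halves away from zero)
n=0: y=0, sp=-2, e=sp−y=-2; I=-2, D=e−e_prev=-2; u=0·(-2)+3/2·(-2)+1/4·(-2)=-3.5; next y=4/5·0+1/2·(-3.5)=-1.75
n=1: y=-1.75, sp=-2, e=sp−y=-0.25; I=-2.25, D=e−e_prev=1.75; u=0·(-0.25)+3/2·(-2.25)+1/4·1.75=-2.9375; next y=4/5·(-1.75)+1/2·(-2.9375)=-2.86875
n=2: y=-2.86875, sp=-2, e=sp−y=0.86875; I=-1.38125, D=e−e_prev=1.11875; u=0·0.86875+3/2·(-1.38125)+1/4·1.11875≈-1.792188; next y=4/5·(-2.86875)+1/2·(-1.792188)≈-3.191094
n=3: y≈-3.191094, sp=-2, e=sp−y≈1.191094; I≈-0.190156, D=e−e_prev≈0.322344; u=0·1.191094+3/2·(-0.190156)+1/4·0.322344≈-0.204648; next y=4/5·(-3.191094)+1/2·(-0.204648)≈-2.655199
n=4: y≈-2.655199, sp=2, e=sp−y≈4.655199; I≈4.465043, D=e−e_prev≈3.464105; u=0·4.655199+3/2·4.465043+1/4·3.464105≈7.563591; next y=4/5·(-2.655199)+1/2·7.563591≈1.657636
n=5: y≈1.657636, sp=2, e=sp−y≈0.342364; I≈4.807407, D=e−e_prev≈-4.312835; u=0·0.342364+3/2·4.807407+1/4·(-4.312835)≈6.132902; next y=4/5·1.657636+1/2·6.132902≈4.392560
n=6: y≈4.392560, sp=5, e=sp−y≈0.607440; I≈5.414847, D=e−e_prev≈0.265076; u=0·0.607440+3/2·5.414847+1/4·0.265076≈8.188540; next y=4/5·4.392560+1/2·8.188540≈7.608318
n=7: y≈7.608318, sp=5, e=sp−y≈-2.608318; I≈2.806530, D=e−e_prev≈-3.215758; u=0·(-2.608318)+3/2·2.806530+1/4·(-3.215758)≈3.405855; next y=4/5·7.608318+1/2·3.405855≈7.789582
n=8: y≈7.789582, sp=5, e=sp−y≈-2.789582; I≈0.016948, D=e−e_prev≈-0.181264; u=0·(-2.789582)+3/2·0.016948+1/4·(-0.181264)≈-0.019894; next y=4/5·7.789582+1/2·(-0.019894)≈6.221718
n=9: y≈6.221718, sp=5, e=sp−y≈-1.221718; I≈-1.204770, D=e−e_prev≈1.567863; u=0·(-1.221718)+3/2·(-1.204770)+1/4·1.567863≈-1.415190; next y=4/5·6.221718+1/2·(-1.415190)≈4.269780

0 -2 -3.500 0.000
1 -2 -2.938 -1.750
2 -2 -1.792 -2.869
3 -2 -0.205 -3.191
4 2 7.564 -2.655
5 2 6.133 1.658
6 5 8.189 4.393
7 5 3.406 7.608
8 5 -0.020 7.790
9 5 -1.415 6.222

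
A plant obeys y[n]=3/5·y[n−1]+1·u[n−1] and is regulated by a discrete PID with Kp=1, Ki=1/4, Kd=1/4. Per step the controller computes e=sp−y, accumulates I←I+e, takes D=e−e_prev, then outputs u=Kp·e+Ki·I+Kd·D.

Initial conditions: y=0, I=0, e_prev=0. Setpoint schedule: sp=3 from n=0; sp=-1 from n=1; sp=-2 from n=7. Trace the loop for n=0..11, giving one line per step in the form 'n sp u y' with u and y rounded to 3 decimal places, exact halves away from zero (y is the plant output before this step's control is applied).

0 3 4.500 0.000
1 -1 -8.250 4.500
2 -1 7.575 -5.550
3 -1 -8.493 4.245
4 -1 7.931 -5.946
5 -1 -8.844 4.363
6 -1 8.276 -6.226
7 -2 -10.715 4.541
8 -2 9.388 -7.990
9 -2 -11.123 4.594
10 -2 9.816 -8.367
11 -2 -11.577 4.796

(exact arithmetic carried between steps; '≈' marks a value shown rounded to 6 d.p. or computed from one; I and e_prev carry over from the previous line; the table rounds u and y to 3 d.p., halves away from zero)
n=0: y=0, sp=3, e=sp−y=3; I=3, D=e−e_prev=3; u=1·3+1/4·3+1/4·3=4.5; next y=3/5·0+1·4.5=4.5
n=1: y=4.5, sp=-1, e=sp−y=-5.5; I=-2.5, D=e−e_prev=-8.5; u=1·(-5.5)+1/4·(-2.5)+1/4·(-8.5)=-8.25; next y=3/5·4.5+1·(-8.25)=-5.55
n=2: y=-5.55, sp=-1, e=sp−y=4.55; I=2.05, D=e−e_prev=10.05; u=1·4.55+1/4·2.05+1/4·10.05=7.575; next y=3/5·(-5.55)+1·7.575=4.245
n=3: y=4.245, sp=-1, e=sp−y=-5.245; I=-3.195, D=e−e_prev=-9.795; u=1·(-5.245)+1/4·(-3.195)+1/4·(-9.795)=-8.4925; next y=3/5·4.245+1·(-8.4925)=-5.9455
n=4: y=-5.9455, sp=-1, e=sp−y=4.9455; I=1.7505, D=e−e_prev=10.1905; u=1·4.9455+1/4·1.7505+1/4·10.1905=7.93075; next y=3/5·(-5.9455)+1·7.93075=4.36345
n=5: y=4.36345, sp=-1, e=sp−y=-5.36345; I=-3.61295, D=e−e_prev=-10.30895; u=1·(-5.36345)+1/4·(-3.61295)+1/4·(-10.30895)=-8.843925; next y=3/5·4.36345+1·(-8.843925)=-6.225855
n=6: y=-6.225855, sp=-1, e=sp−y=5.225855; I=1.612905, D=e−e_prev=10.589305; u=1·5.225855+1/4·1.612905+1/4·10.589305≈8.276408; next y=3/5·(-6.225855)+1·8.276408≈4.540895
n=7: y≈4.540895, sp=-2, e=sp−y≈-6.540895; I≈-4.927990, D=e−e_prev≈-11.766750; u=1·(-6.540895)+1/4·(-4.927990)+1/4·(-11.766750)≈-10.714579; next y=3/5·4.540895+1·(-10.714579)≈-7.990043
n=8: y≈-7.990043, sp=-2, e=sp−y≈5.990043; I≈1.062053, D=e−e_prev≈12.530937; u=1·5.990043+1/4·1.062053+1/4·12.530937≈9.388290; next y=3/5·(-7.990043)+1·9.388290≈4.594265
n=9: y≈4.594265, sp=-2, e=sp−y≈-6.594265; I≈-5.532211, D=e−e_prev≈-12.584307; u=1·(-6.594265)+1/4·(-5.532211)+1/4·(-12.584307)≈-11.123394; next y=3/5·4.594265+1·(-11.123394)≈-8.366835
n=10: y≈-8.366835, sp=-2, e=sp−y≈6.366835; I≈0.834624, D=e−e_prev≈12.961100; u=1·6.366835+1/4·0.834624+1/4·12.961100≈9.815766; next y=3/5·(-8.366835)+1·9.815766≈4.795665
n=11: y≈4.795665, sp=-2, e=sp−y≈-6.795665; I≈-5.961041, D=e−e_prev≈-13.162501; u=1·(-6.795665)+1/4·(-5.961041)+1/4·(-13.162501)≈-11.576551; next y=3/5·4.795665+1·(-11.576551)≈-8.699152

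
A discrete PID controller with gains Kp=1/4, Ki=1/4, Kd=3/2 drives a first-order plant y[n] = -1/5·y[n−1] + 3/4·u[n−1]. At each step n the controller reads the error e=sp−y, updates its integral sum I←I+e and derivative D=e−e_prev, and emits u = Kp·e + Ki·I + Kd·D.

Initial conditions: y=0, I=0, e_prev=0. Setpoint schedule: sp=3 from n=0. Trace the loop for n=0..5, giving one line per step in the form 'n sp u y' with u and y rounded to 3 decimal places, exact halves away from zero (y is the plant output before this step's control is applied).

(exact arithmetic carried between steps; '≈' marks a value shown rounded to 6 d.p. or computed from one; I and e_prev carry over from the previous line; the table rounds u and y to 3 d.p., halves away from zero)
n=0: y=0, sp=3, e=sp−y=3; I=3, D=e−e_prev=3; u=1/4·3+1/4·3+3/2·3=6; next y=-1/5·0+3/4·6=4.5
n=1: y=4.5, sp=3, e=sp−y=-1.5; I=1.5, D=e−e_prev=-4.5; u=1/4·(-1.5)+1/4·1.5+3/2·(-4.5)=-6.75; next y=-1/5·4.5+3/4·(-6.75)=-5.9625
n=2: y=-5.9625, sp=3, e=sp−y=8.9625; I=10.4625, D=e−e_prev=10.4625; u=1/4·8.9625+1/4·10.4625+3/2·10.4625=20.55; next y=-1/5·(-5.9625)+3/4·20.55=16.605
n=3: y=16.605, sp=3, e=sp−y=-13.605; I=-3.1425, D=e−e_prev=-22.5675; u=1/4·(-13.605)+1/4·(-3.1425)+3/2·(-22.5675)=-38.038125; next y=-1/5·16.605+3/4·(-38.038125)≈-31.849594
n=4: y≈-31.849594, sp=3, e=sp−y≈34.849594; I≈31.707094, D=e−e_prev≈48.454594; u=1/4·34.849594+1/4·31.707094+3/2·48.454594≈89.321063; next y=-1/5·(-31.849594)+3/4·89.321063≈73.360716
n=5: y≈73.360716, sp=3, e=sp−y≈-70.360716; I≈-38.653622, D=e−e_prev≈-105.210309; u=1/4·(-70.360716)+1/4·(-38.653622)+3/2·(-105.210309)≈-185.069048; next y=-1/5·73.360716+3/4·(-185.069048)≈-153.473929

0 3 6.000 0.000
1 3 -6.750 4.500
2 3 20.550 -5.963
3 3 -38.038 16.605
4 3 89.321 -31.850
5 3 -185.069 73.361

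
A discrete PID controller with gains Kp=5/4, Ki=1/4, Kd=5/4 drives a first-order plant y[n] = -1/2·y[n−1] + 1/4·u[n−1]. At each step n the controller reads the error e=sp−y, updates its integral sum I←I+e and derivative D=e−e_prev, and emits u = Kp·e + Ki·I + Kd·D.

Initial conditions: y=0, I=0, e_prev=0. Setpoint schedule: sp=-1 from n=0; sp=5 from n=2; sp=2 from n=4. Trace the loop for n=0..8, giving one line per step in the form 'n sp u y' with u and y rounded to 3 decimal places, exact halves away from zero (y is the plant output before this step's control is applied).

0 -1 -2.750 0.000
1 -1 0.141 -0.688
2 5 12.771 0.379
3 5 0.542 3.003
4 2 8.087 -1.366
5 2 -3.978 2.705
6 2 14.827 -2.347
7 2 -10.275 4.880
8 2 25.233 -5.009

(exact arithmetic carried between steps; '≈' marks a value shown rounded to 6 d.p. or computed from one; I and e_prev carry over from the previous line; the table rounds u and y to 3 d.p., halves away from zero)
n=0: y=0, sp=-1, e=sp−y=-1; I=-1, D=e−e_prev=-1; u=5/4·(-1)+1/4·(-1)+5/4·(-1)=-2.75; next y=-1/2·0+1/4·(-2.75)=-0.6875
n=1: y=-0.6875, sp=-1, e=sp−y=-0.3125; I=-1.3125, D=e−e_prev=0.6875; u=5/4·(-0.3125)+1/4·(-1.3125)+5/4·0.6875=0.140625; next y=-1/2·(-0.6875)+1/4·0.140625≈0.378906
n=2: y≈0.378906, sp=5, e=sp−y≈4.621094; I≈3.308594, D=e−e_prev≈4.933594; u=5/4·4.621094+1/4·3.308594+5/4·4.933594≈12.770508; next y=-1/2·0.378906+1/4·12.770508≈3.003174
n=3: y≈3.003174, sp=5, e=sp−y≈1.996826; I≈5.305420, D=e−e_prev≈-2.624268; u=5/4·1.996826+1/4·5.305420+5/4·(-2.624268)≈0.542053; next y=-1/2·3.003174+1/4·0.542053≈-1.366074
n=4: y≈-1.366074, sp=2, e=sp−y≈3.366074; I≈8.671494, D=e−e_prev≈1.369247; u=5/4·3.366074+1/4·8.671494+5/4·1.369247≈8.087025; next y=-1/2·(-1.366074)+1/4·8.087025≈2.704793
n=5: y≈2.704793, sp=2, e=sp−y≈-0.704793; I≈7.966701, D=e−e_prev≈-4.070867; u=5/4·(-0.704793)+1/4·7.966701+5/4·(-4.070867)≈-3.977899; next y=-1/2·2.704793+1/4·(-3.977899)≈-2.346871
n=6: y≈-2.346871, sp=2, e=sp−y≈4.346871; I≈12.313572, D=e−e_prev≈5.051664; u=5/4·4.346871+1/4·12.313572+5/4·5.051664≈14.826562; next y=-1/2·(-2.346871)+1/4·14.826562≈4.880076
n=7: y≈4.880076, sp=2, e=sp−y≈-2.880076; I≈9.433496, D=e−e_prev≈-7.226948; u=5/4·(-2.880076)+1/4·9.433496+5/4·(-7.226948)≈-10.275406; next y=-1/2·4.880076+1/4·(-10.275406)≈-5.008890
n=8: y≈-5.008890, sp=2, e=sp−y≈7.008890; I≈16.442385, D=e−e_prev≈9.888966; u=5/4·7.008890+1/4·16.442385+5/4·9.888966≈25.232916; next y=-1/2·(-5.008890)+1/4·25.232916≈8.812674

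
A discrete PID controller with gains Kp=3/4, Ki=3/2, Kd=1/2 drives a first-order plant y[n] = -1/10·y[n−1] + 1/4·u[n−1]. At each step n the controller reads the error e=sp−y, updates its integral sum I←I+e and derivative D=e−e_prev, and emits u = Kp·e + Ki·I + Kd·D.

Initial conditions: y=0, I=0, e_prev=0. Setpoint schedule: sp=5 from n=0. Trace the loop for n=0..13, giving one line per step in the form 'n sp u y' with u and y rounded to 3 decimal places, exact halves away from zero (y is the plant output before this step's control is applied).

(exact arithmetic carried between steps; '≈' marks a value shown rounded to 6 d.p. or computed from one; I and e_prev carry over from the previous line; the table rounds u and y to 3 d.p., halves away from zero)
n=0: y=0, sp=5, e=sp−y=5; I=5, D=e−e_prev=5; u=3/4·5+3/2·5+1/2·5=13.75; next y=-1/10·0+1/4·13.75=3.4375
n=1: y=3.4375, sp=5, e=sp−y=1.5625; I=6.5625, D=e−e_prev=-3.4375; u=3/4·1.5625+3/2·6.5625+1/2·(-3.4375)=9.296875; next y=-1/10·3.4375+1/4·9.296875≈1.980469
n=2: y≈1.980469, sp=5, e=sp−y≈3.019531; I≈9.582031, D=e−e_prev≈1.457031; u=3/4·3.019531+3/2·9.582031+1/2·1.457031≈17.366211; next y=-1/10·1.980469+1/4·17.366211≈4.143506
n=3: y≈4.143506, sp=5, e=sp−y≈0.856494; I≈10.438525, D=e−e_prev≈-2.163037; u=3/4·0.856494+3/2·10.438525+1/2·(-2.163037)≈15.218640; next y=-1/10·4.143506+1/4·15.218640≈3.390309
n=4: y≈3.390309, sp=5, e=sp−y≈1.609691; I≈12.048216, D=e−e_prev≈0.753196; u=3/4·1.609691+3/2·12.048216+1/2·0.753196≈19.656190; next y=-1/10·3.390309+1/4·19.656190≈4.575017
n=5: y≈4.575017, sp=5, e=sp−y≈0.424983; I≈12.473199, D=e−e_prev≈-1.184707; u=3/4·0.424983+3/2·12.473199+1/2·(-1.184707)≈18.436183; next y=-1/10·4.575017+1/4·18.436183≈4.151544
n=6: y≈4.151544, sp=5, e=sp−y≈0.848456; I≈13.321655, D=e−e_prev≈0.423472; u=3/4·0.848456+3/2·13.321655+1/2·0.423472≈20.830561; next y=-1/10·4.151544+1/4·20.830561≈4.792486
n=7: y≈4.792486, sp=5, e=sp−y≈0.207514; I≈13.529169, D=e−e_prev≈-0.640942; u=3/4·0.207514+3/2·13.529169+1/2·(-0.640942)≈20.128919; next y=-1/10·4.792486+1/4·20.128919≈4.552981
n=8: y≈4.552981, sp=5, e=sp−y≈0.447019; I≈13.976188, D=e−e_prev≈0.239505; u=3/4·0.447019+3/2·13.976188+1/2·0.239505≈21.419299; next y=-1/10·4.552981+1/4·21.419299≈4.899527
n=9: y≈4.899527, sp=5, e=sp−y≈0.100473; I≈14.076662, D=e−e_prev≈-0.346545; u=3/4·0.100473+3/2·14.076662+1/2·(-0.346545)≈21.017075; next y=-1/10·4.899527+1/4·21.017075≈4.764316
n=10: y≈4.764316, sp=5, e=sp−y≈0.235684; I≈14.312346, D=e−e_prev≈0.135211; u=3/4·0.235684+3/2·14.312346+1/2·0.135211≈21.712887; next y=-1/10·4.764316+1/4·21.712887≈4.951790
n=11: y≈4.951790, sp=5, e=sp−y≈0.048210; I≈14.360556, D=e−e_prev≈-0.187474; u=3/4·0.048210+3/2·14.360556+1/2·(-0.187474)≈21.483254; next y=-1/10·4.951790+1/4·21.483254≈4.875634
n=12: y≈4.875634, sp=5, e=sp−y≈0.124366; I≈14.484921, D=e−e_prev≈0.076156; u=3/4·0.124366+3/2·14.484921+1/2·0.076156≈21.858734; next y=-1/10·4.875634+1/4·21.858734≈4.977120
n=13: y≈4.977120, sp=5, e=sp−y≈0.022880; I≈14.507801, D=e−e_prev≈-0.101486; u=3/4·0.022880+3/2·14.507801+1/2·(-0.101486)≈21.728119; next y=-1/10·4.977120+1/4·21.728119≈4.934318

0 5 13.750 0.000
1 5 9.297 3.438
2 5 17.366 1.980
3 5 15.219 4.144
4 5 19.656 3.390
5 5 18.436 4.575
6 5 20.831 4.152
7 5 20.129 4.792
8 5 21.419 4.553
9 5 21.017 4.900
10 5 21.713 4.764
11 5 21.483 4.952
12 5 21.859 4.876
13 5 21.728 4.977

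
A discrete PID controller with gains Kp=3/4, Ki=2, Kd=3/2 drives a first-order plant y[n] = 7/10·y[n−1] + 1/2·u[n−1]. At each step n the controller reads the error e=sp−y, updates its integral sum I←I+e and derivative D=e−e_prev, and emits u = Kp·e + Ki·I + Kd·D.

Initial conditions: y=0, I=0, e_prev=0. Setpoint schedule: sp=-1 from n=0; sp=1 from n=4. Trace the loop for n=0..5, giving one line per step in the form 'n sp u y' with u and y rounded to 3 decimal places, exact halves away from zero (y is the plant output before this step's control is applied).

0 -1 -4.250 0.000
1 -1 4.281 -2.125
2 -1 -8.463 0.653
3 -1 11.215 -3.774
4 1 -10.022 2.965
5 1 18.234 -2.935

(exact arithmetic carried between steps; '≈' marks a value shown rounded to 6 d.p. or computed from one; I and e_prev carry over from the previous line; the table rounds u and y to 3 d.p., halves away from zero)
n=0: y=0, sp=-1, e=sp−y=-1; I=-1, D=e−e_prev=-1; u=3/4·(-1)+2·(-1)+3/2·(-1)=-4.25; next y=7/10·0+1/2·(-4.25)=-2.125
n=1: y=-2.125, sp=-1, e=sp−y=1.125; I=0.125, D=e−e_prev=2.125; u=3/4·1.125+2·0.125+3/2·2.125=4.28125; next y=7/10·(-2.125)+1/2·4.28125=0.653125
n=2: y=0.653125, sp=-1, e=sp−y=-1.653125; I=-1.528125, D=e−e_prev=-2.778125; u=3/4·(-1.653125)+2·(-1.528125)+3/2·(-2.778125)≈-8.463281; next y=7/10·0.653125+1/2·(-8.463281)≈-3.774453
n=3: y≈-3.774453, sp=-1, e=sp−y≈2.774453; I≈1.246328, D=e−e_prev≈4.427578; u=3/4·2.774453+2·1.246328+3/2·4.427578≈11.214863; next y=7/10·(-3.774453)+1/2·11.214863≈2.965314
n=4: y≈2.965314, sp=1, e=sp−y≈-1.965314; I≈-0.718986, D=e−e_prev≈-4.739768; u=3/4·(-1.965314)+2·(-0.718986)+3/2·(-4.739768)≈-10.021610; next y=7/10·2.965314+1/2·(-10.021610)≈-2.935085
n=5: y≈-2.935085, sp=1, e=sp−y≈3.935085; I≈3.216098, D=e−e_prev≈5.900399; u=3/4·3.935085+2·3.216098+3/2·5.900399≈18.234109; next y=7/10·(-2.935085)+1/2·18.234109≈7.062495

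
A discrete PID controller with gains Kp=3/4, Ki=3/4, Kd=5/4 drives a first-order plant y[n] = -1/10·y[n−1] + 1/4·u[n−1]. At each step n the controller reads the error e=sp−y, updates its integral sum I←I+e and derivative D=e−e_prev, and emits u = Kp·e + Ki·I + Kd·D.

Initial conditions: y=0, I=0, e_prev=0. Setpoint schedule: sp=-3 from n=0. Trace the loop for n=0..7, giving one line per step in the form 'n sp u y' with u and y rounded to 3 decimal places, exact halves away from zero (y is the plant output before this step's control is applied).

(exact arithmetic carried between steps; '≈' marks a value shown rounded to 6 d.p. or computed from one; I and e_prev carry over from the previous line; the table rounds u and y to 3 d.p., halves away from zero)
n=0: y=0, sp=-3, e=sp−y=-3; I=-3, D=e−e_prev=-3; u=3/4·(-3)+3/4·(-3)+5/4·(-3)=-8.25; next y=-1/10·0+1/4·(-8.25)=-2.0625
n=1: y=-2.0625, sp=-3, e=sp−y=-0.9375; I=-3.9375, D=e−e_prev=2.0625; u=3/4·(-0.9375)+3/4·(-3.9375)+5/4·2.0625=-1.078125; next y=-1/10·(-2.0625)+1/4·(-1.078125)≈-0.063281
n=2: y≈-0.063281, sp=-3, e=sp−y≈-2.936719; I≈-6.874219, D=e−e_prev≈-1.999219; u=3/4·(-2.936719)+3/4·(-6.874219)+5/4·(-1.999219)≈-9.857227; next y=-1/10·(-0.063281)+1/4·(-9.857227)≈-2.457979
n=3: y≈-2.457979, sp=-3, e=sp−y≈-0.542021; I≈-7.416240, D=e−e_prev≈2.394697; u=3/4·(-0.542021)+3/4·(-7.416240)+5/4·2.394697≈-2.975325; next y=-1/10·(-2.457979)+1/4·(-2.975325)≈-0.498033
n=4: y≈-0.498033, sp=-3, e=sp−y≈-2.501967; I≈-9.918207, D=e−e_prev≈-1.959945; u=3/4·(-2.501967)+3/4·(-9.918207)+5/4·(-1.959945)≈-11.765062; next y=-1/10·(-0.498033)+1/4·(-11.765062)≈-2.891462
n=5: y≈-2.891462, sp=-3, e=sp−y≈-0.108538; I≈-10.026745, D=e−e_prev≈2.393429; u=3/4·(-0.108538)+3/4·(-10.026745)+5/4·2.393429≈-4.609676; next y=-1/10·(-2.891462)+1/4·(-4.609676)≈-0.863273
n=6: y≈-0.863273, sp=-3, e=sp−y≈-2.136727; I≈-12.163472, D=e−e_prev≈-2.028189; u=3/4·(-2.136727)+3/4·(-12.163472)+5/4·(-2.028189)≈-13.260386; next y=-1/10·(-0.863273)+1/4·(-13.260386)≈-3.228769
n=7: y≈-3.228769, sp=-3, e=sp−y≈0.228769; I≈-11.934703, D=e−e_prev≈2.365496; u=3/4·0.228769+3/4·(-11.934703)+5/4·2.365496≈-5.822580; next y=-1/10·(-3.228769)+1/4·(-5.822580)≈-1.132768

0 -3 -8.250 0.000
1 -3 -1.078 -2.063
2 -3 -9.857 -0.063
3 -3 -2.975 -2.458
4 -3 -11.765 -0.498
5 -3 -4.610 -2.891
6 -3 -13.260 -0.863
7 -3 -5.823 -3.229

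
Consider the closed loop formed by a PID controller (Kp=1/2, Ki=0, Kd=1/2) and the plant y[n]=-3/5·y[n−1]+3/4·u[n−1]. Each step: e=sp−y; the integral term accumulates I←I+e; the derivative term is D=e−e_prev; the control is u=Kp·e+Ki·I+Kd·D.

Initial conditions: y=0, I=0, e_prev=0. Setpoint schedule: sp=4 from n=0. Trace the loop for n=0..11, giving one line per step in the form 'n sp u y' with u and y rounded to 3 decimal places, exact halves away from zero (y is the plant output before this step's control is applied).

0 4 4.000 0.000
1 4 -1.000 3.000
2 4 6.050 -2.550
3 4 -5.343 6.068
4 4 12.681 -7.647
5 4 -15.923 14.099
6 4 29.451 -20.402
7 4 -42.531 34.330
8 4 71.660 -52.496
9 4 -109.491 85.243
10 4 177.885 -133.264
11 4 -278.004 213.372

(exact arithmetic carried between steps; '≈' marks a value shown rounded to 6 d.p. or computed from one; I and e_prev carry over from the previous line; the table rounds u and y to 3 d.p., halves away from zero)
n=0: y=0, sp=4, e=sp−y=4; I=4, D=e−e_prev=4; u=1/2·4+0·4+1/2·4=4; next y=-3/5·0+3/4·4=3
n=1: y=3, sp=4, e=sp−y=1; I=5, D=e−e_prev=-3; u=1/2·1+0·5+1/2·(-3)=-1; next y=-3/5·3+3/4·(-1)=-2.55
n=2: y=-2.55, sp=4, e=sp−y=6.55; I=11.55, D=e−e_prev=5.55; u=1/2·6.55+0·11.55+1/2·5.55=6.05; next y=-3/5·(-2.55)+3/4·6.05=6.0675
n=3: y=6.0675, sp=4, e=sp−y=-2.0675; I=9.4825, D=e−e_prev=-8.6175; u=1/2·(-2.0675)+0·9.4825+1/2·(-8.6175)=-5.3425; next y=-3/5·6.0675+3/4·(-5.3425)=-7.647375
n=4: y=-7.647375, sp=4, e=sp−y=11.647375; I=21.129875, D=e−e_prev=13.714875; u=1/2·11.647375+0·21.129875+1/2·13.714875=12.681125; next y=-3/5·(-7.647375)+3/4·12.681125≈14.099269
n=5: y≈14.099269, sp=4, e=sp−y≈-10.099269; I≈11.030606, D=e−e_prev≈-21.746644; u=1/2·(-10.099269)+0·11.030606+1/2·(-21.746644)≈-15.922956; next y=-3/5·14.099269+3/4·(-15.922956)≈-20.401778
n=6: y≈-20.401778, sp=4, e=sp−y≈24.401778; I≈35.432385, D=e−e_prev≈34.501047; u=1/2·24.401778+0·35.432385+1/2·34.501047≈29.451413; next y=-3/5·(-20.401778)+3/4·29.451413≈34.329627
n=7: y≈34.329627, sp=4, e=sp−y≈-30.329627; I≈5.102758, D=e−e_prev≈-54.731405; u=1/2·(-30.329627)+0·5.102758+1/2·(-54.731405)≈-42.530516; next y=-3/5·34.329627+3/4·(-42.530516)≈-52.495663
n=8: y≈-52.495663, sp=4, e=sp−y≈56.495663; I≈61.598421, D=e−e_prev≈86.825290; u=1/2·56.495663+0·61.598421+1/2·86.825290≈71.660476; next y=-3/5·(-52.495663)+3/4·71.660476≈85.242755
n=9: y≈85.242755, sp=4, e=sp−y≈-81.242755; I≈-19.644334, D=e−e_prev≈-137.738418; u=1/2·(-81.242755)+0·(-19.644334)+1/2·(-137.738418)≈-109.490586; next y=-3/5·85.242755+3/4·(-109.490586)≈-133.263593
n=10: y≈-133.263593, sp=4, e=sp−y≈137.263593; I≈117.619259, D=e−e_prev≈218.506348; u=1/2·137.263593+0·117.619259+1/2·218.506348≈177.884970; next y=-3/5·(-133.263593)+3/4·177.884970≈213.371883
n=11: y≈213.371883, sp=4, e=sp−y≈-209.371883; I≈-91.752625, D=e−e_prev≈-346.635476; u=1/2·(-209.371883)+0·(-91.752625)+1/2·(-346.635476)≈-278.003680; next y=-3/5·213.371883+3/4·(-278.003680)≈-336.525890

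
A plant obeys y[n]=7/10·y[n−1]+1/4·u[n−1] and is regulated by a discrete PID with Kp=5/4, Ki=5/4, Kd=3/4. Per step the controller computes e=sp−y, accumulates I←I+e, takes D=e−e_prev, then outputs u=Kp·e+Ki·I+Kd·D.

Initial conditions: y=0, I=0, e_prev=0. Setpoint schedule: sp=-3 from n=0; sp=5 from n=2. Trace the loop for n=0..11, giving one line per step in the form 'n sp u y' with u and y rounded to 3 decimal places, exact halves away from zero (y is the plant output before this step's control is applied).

0 -3 -9.750 0.000
1 -3 -3.328 -2.438
2 5 20.468 -2.538
3 5 4.710 3.340
4 5 10.623 3.516
5 5 7.407 5.117
6 5 7.432 5.433
7 5 6.387 5.662
8 5 6.062 5.560
9 5 5.781 5.407
10 5 5.733 5.230
11 5 5.754 5.094

(exact arithmetic carried between steps; '≈' marks a value shown rounded to 6 d.p. or computed from one; I and e_prev carry over from the previous line; the table rounds u and y to 3 d.p., halves away from zero)
n=0: y=0, sp=-3, e=sp−y=-3; I=-3, D=e−e_prev=-3; u=5/4·(-3)+5/4·(-3)+3/4·(-3)=-9.75; next y=7/10·0+1/4·(-9.75)=-2.4375
n=1: y=-2.4375, sp=-3, e=sp−y=-0.5625; I=-3.5625, D=e−e_prev=2.4375; u=5/4·(-0.5625)+5/4·(-3.5625)+3/4·2.4375=-3.328125; next y=7/10·(-2.4375)+1/4·(-3.328125)≈-2.538281
n=2: y≈-2.538281, sp=5, e=sp−y≈7.538281; I≈3.975781, D=e−e_prev≈8.100781; u=5/4·7.538281+5/4·3.975781+3/4·8.100781≈20.468164; next y=7/10·(-2.538281)+1/4·20.468164≈3.340244
n=3: y≈3.340244, sp=5, e=sp−y≈1.659756; I≈5.635537, D=e−e_prev≈-5.878525; u=5/4·1.659756+5/4·5.635537+3/4·(-5.878525)≈4.710222; next y=7/10·3.340244+1/4·4.710222≈3.515726
n=4: y≈3.515726, sp=5, e=sp−y≈1.484274; I≈7.119811, D=e−e_prev≈-0.175482; u=5/4·1.484274+5/4·7.119811+3/4·(-0.175482)≈10.623494; next y=7/10·3.515726+1/4·10.623494≈5.116882
n=5: y≈5.116882, sp=5, e=sp−y≈-0.116882; I≈7.002929, D=e−e_prev≈-1.601155; u=5/4·(-0.116882)+5/4·7.002929+3/4·(-1.601155)≈7.406692; next y=7/10·5.116882+1/4·7.406692≈5.433490
n=6: y≈5.433490, sp=5, e=sp−y≈-0.433490; I≈6.569438, D=e−e_prev≈-0.316608; u=5/4·(-0.433490)+5/4·6.569438+3/4·(-0.316608)≈7.432479; next y=7/10·5.433490+1/4·7.432479≈5.661563
n=7: y≈5.661563, sp=5, e=sp−y≈-0.661563; I≈5.907876, D=e−e_prev≈-0.228073; u=5/4·(-0.661563)+5/4·5.907876+3/4·(-0.228073)≈6.386836; next y=7/10·5.661563+1/4·6.386836≈5.559803
n=8: y≈5.559803, sp=5, e=sp−y≈-0.559803; I≈5.348072, D=e−e_prev≈0.101760; u=5/4·(-0.559803)+5/4·5.348072+3/4·0.101760≈6.061656; next y=7/10·5.559803+1/4·6.061656≈5.407276
n=9: y≈5.407276, sp=5, e=sp−y≈-0.407276; I≈4.940796, D=e−e_prev≈0.152527; u=5/4·(-0.407276)+5/4·4.940796+3/4·0.152527≈5.781295; next y=7/10·5.407276+1/4·5.781295≈5.230417
n=10: y≈5.230417, sp=5, e=sp−y≈-0.230417; I≈4.710379, D=e−e_prev≈0.176859; u=5/4·(-0.230417)+5/4·4.710379+3/4·0.176859≈5.732597; next y=7/10·5.230417+1/4·5.732597≈5.094441
n=11: y≈5.094441, sp=5, e=sp−y≈-0.094441; I≈4.615938, D=e−e_prev≈0.135976; u=5/4·(-0.094441)+5/4·4.615938+3/4·0.135976≈5.753853; next y=7/10·5.094441+1/4·5.753853≈5.004572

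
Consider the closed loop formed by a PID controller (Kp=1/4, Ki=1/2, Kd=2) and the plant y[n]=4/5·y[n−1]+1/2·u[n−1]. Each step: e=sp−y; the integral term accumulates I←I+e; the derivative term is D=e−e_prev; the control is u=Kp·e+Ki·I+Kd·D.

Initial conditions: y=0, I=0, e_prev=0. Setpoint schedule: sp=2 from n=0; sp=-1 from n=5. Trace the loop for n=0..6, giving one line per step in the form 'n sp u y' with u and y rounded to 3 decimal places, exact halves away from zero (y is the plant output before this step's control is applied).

(exact arithmetic carried between steps; '≈' marks a value shown rounded to 6 d.p. or computed from one; I and e_prev carry over from the previous line; the table rounds u and y to 3 d.p., halves away from zero)
n=0: y=0, sp=2, e=sp−y=2; I=2, D=e−e_prev=2; u=1/4·2+1/2·2+2·2=5.5; next y=4/5·0+1/2·5.5=2.75
n=1: y=2.75, sp=2, e=sp−y=-0.75; I=1.25, D=e−e_prev=-2.75; u=1/4·(-0.75)+1/2·1.25+2·(-2.75)=-5.0625; next y=4/5·2.75+1/2·(-5.0625)=-0.33125
n=2: y=-0.33125, sp=2, e=sp−y=2.33125; I=3.58125, D=e−e_prev=3.08125; u=1/4·2.33125+1/2·3.58125+2·3.08125≈8.535938; next y=4/5·(-0.33125)+1/2·8.535938≈4.002969
n=3: y≈4.002969, sp=2, e=sp−y≈-2.002969; I≈1.578281, D=e−e_prev≈-4.334219; u=1/4·(-2.002969)+1/2·1.578281+2·(-4.334219)≈-8.380039; next y=4/5·4.002969+1/2·(-8.380039)≈-0.987645
n=4: y≈-0.987645, sp=2, e=sp−y≈2.987645; I≈4.565926, D=e−e_prev≈4.990613; u=1/4·2.987645+1/2·4.565926+2·4.990613≈13.011101; next y=4/5·(-0.987645)+1/2·13.011101≈5.715435
n=5: y≈5.715435, sp=-1, e=sp−y≈-6.715435; I≈-2.149509, D=e−e_prev≈-9.703079; u=1/4·(-6.715435)+1/2·(-2.149509)+2·(-9.703079)≈-22.159772; next y=4/5·5.715435+1/2·(-22.159772)≈-6.507538
n=6: y≈-6.507538, sp=-1, e=sp−y≈5.507538; I≈3.358029, D=e−e_prev≈12.222973; u=1/4·5.507538+1/2·3.358029+2·12.222973≈27.501844; next y=4/5·(-6.507538)+1/2·27.501844≈8.544892

0 2 5.500 0.000
1 2 -5.063 2.750
2 2 8.536 -0.331
3 2 -8.380 4.003
4 2 13.011 -0.988
5 -1 -22.160 5.715
6 -1 27.502 -6.508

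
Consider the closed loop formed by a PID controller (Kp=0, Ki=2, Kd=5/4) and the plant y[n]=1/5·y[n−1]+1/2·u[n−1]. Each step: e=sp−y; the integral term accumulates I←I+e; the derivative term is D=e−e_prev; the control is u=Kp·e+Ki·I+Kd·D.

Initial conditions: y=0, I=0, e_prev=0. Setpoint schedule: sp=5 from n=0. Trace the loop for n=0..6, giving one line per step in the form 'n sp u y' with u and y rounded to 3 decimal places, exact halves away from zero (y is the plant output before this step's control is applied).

(exact arithmetic carried between steps; '≈' marks a value shown rounded to 6 d.p. or computed from one; I and e_prev carry over from the previous line; the table rounds u and y to 3 d.p., halves away from zero)
n=0: y=0, sp=5, e=sp−y=5; I=5, D=e−e_prev=5; u=0·5+2·5+5/4·5=16.25; next y=1/5·0+1/2·16.25=8.125
n=1: y=8.125, sp=5, e=sp−y=-3.125; I=1.875, D=e−e_prev=-8.125; u=0·(-3.125)+2·1.875+5/4·(-8.125)=-6.40625; next y=1/5·8.125+1/2·(-6.40625)=-1.578125
n=2: y=-1.578125, sp=5, e=sp−y=6.578125; I=8.453125, D=e−e_prev=9.703125; u=0·6.578125+2·8.453125+5/4·9.703125≈29.035156; next y=1/5·(-1.578125)+1/2·29.035156≈14.201953
n=3: y≈14.201953, sp=5, e=sp−y≈-9.201953; I≈-0.748828, D=e−e_prev≈-15.780078; u=0·(-9.201953)+2·(-0.748828)+5/4·(-15.780078)≈-21.222754; next y=1/5·14.201953+1/2·(-21.222754)≈-7.770986
n=4: y≈-7.770986, sp=5, e=sp−y≈12.770986; I≈12.022158, D=e−e_prev≈21.972939; u=0·12.770986+2·12.022158+5/4·21.972939≈51.510491; next y=1/5·(-7.770986)+1/2·51.510491≈24.201048
n=5: y≈24.201048, sp=5, e=sp−y≈-19.201048; I≈-7.178890, D=e−e_prev≈-31.972034; u=0·(-19.201048)+2·(-7.178890)+5/4·(-31.972034)≈-54.322823; next y=1/5·24.201048+1/2·(-54.322823)≈-22.321202
n=6: y≈-22.321202, sp=5, e=sp−y≈27.321202; I≈20.142312, D=e−e_prev≈46.522250; u=0·27.321202+2·20.142312+5/4·46.522250≈98.437436; next y=1/5·(-22.321202)+1/2·98.437436≈44.754478

0 5 16.250 0.000
1 5 -6.406 8.125
2 5 29.035 -1.578
3 5 -21.223 14.202
4 5 51.510 -7.771
5 5 -54.323 24.201
6 5 98.437 -22.321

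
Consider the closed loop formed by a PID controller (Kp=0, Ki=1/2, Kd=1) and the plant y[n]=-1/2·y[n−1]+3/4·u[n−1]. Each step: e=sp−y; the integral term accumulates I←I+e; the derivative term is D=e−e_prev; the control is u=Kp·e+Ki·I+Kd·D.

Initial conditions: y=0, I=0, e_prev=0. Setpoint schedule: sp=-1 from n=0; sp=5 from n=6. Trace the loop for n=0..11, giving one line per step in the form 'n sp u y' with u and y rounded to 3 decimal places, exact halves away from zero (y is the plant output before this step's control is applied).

0 -1 -1.500 0.000
1 -1 0.688 -1.125
2 -1 -3.680 1.078
3 -1 4.050 -3.299
4 -1 -11.156 4.687
5 -1 17.082 -10.710
6 5 -27.776 18.167
7 5 60.641 -29.915
8 5 -105.514 60.438
9 5 211.810 -109.354
10 5 -385.139 213.535
11 5 747.217 -395.622

(exact arithmetic carried between steps; '≈' marks a value shown rounded to 6 d.p. or computed from one; I and e_prev carry over from the previous line; the table rounds u and y to 3 d.p., halves away from zero)
n=0: y=0, sp=-1, e=sp−y=-1; I=-1, D=e−e_prev=-1; u=0·(-1)+1/2·(-1)+1·(-1)=-1.5; next y=-1/2·0+3/4·(-1.5)=-1.125
n=1: y=-1.125, sp=-1, e=sp−y=0.125; I=-0.875, D=e−e_prev=1.125; u=0·0.125+1/2·(-0.875)+1·1.125=0.6875; next y=-1/2·(-1.125)+3/4·0.6875=1.078125
n=2: y=1.078125, sp=-1, e=sp−y=-2.078125; I=-2.953125, D=e−e_prev=-2.203125; u=0·(-2.078125)+1/2·(-2.953125)+1·(-2.203125)≈-3.679688; next y=-1/2·1.078125+3/4·(-3.679688)≈-3.298828
n=3: y≈-3.298828, sp=-1, e=sp−y≈2.298828; I≈-0.654297, D=e−e_prev≈4.376953; u=0·2.298828+1/2·(-0.654297)+1·4.376953≈4.049805; next y=-1/2·(-3.298828)+3/4·4.049805≈4.686768
n=4: y≈4.686768, sp=-1, e=sp−y≈-5.686768; I≈-6.341064, D=e−e_prev≈-7.985596; u=0·(-5.686768)+1/2·(-6.341064)+1·(-7.985596)≈-11.156128; next y=-1/2·4.686768+3/4·(-11.156128)≈-10.710480
n=5: y≈-10.710480, sp=-1, e=sp−y≈9.710480; I≈3.369415, D=e−e_prev≈15.397247; u=0·9.710480+1/2·3.369415+1·15.397247≈17.081955; next y=-1/2·(-10.710480)+3/4·17.081955≈18.166706
n=6: y≈18.166706, sp=5, e=sp−y≈-13.166706; I≈-9.797291, D=e−e_prev≈-22.877186; u=0·(-13.166706)+1/2·(-9.797291)+1·(-22.877186)≈-27.775831; next y=-1/2·18.166706+3/4·(-27.775831)≈-29.915226
n=7: y≈-29.915226, sp=5, e=sp−y≈34.915226; I≈25.117936, D=e−e_prev≈48.081933; u=0·34.915226+1/2·25.117936+1·48.081933≈60.640900; next y=-1/2·(-29.915226)+3/4·60.640900≈60.438289
n=8: y≈60.438289, sp=5, e=sp−y≈-55.438289; I≈-30.320353, D=e−e_prev≈-90.353515; u=0·(-55.438289)+1/2·(-30.320353)+1·(-90.353515)≈-105.513691; next y=-1/2·60.438289+3/4·(-105.513691)≈-109.354413
n=9: y≈-109.354413, sp=5, e=sp−y≈114.354413; I≈84.034060, D=e−e_prev≈169.792701; u=0·114.354413+1/2·84.034060+1·169.792701≈211.809731; next y=-1/2·(-109.354413)+3/4·211.809731≈213.534505
n=10: y≈213.534505, sp=5, e=sp−y≈-208.534505; I≈-124.500445, D=e−e_prev≈-322.888918; u=0·(-208.534505)+1/2·(-124.500445)+1·(-322.888918)≈-385.139140; next y=-1/2·213.534505+3/4·(-385.139140)≈-395.621608
n=11: y≈-395.621608, sp=5, e=sp−y≈400.621608; I≈276.121163, D=e−e_prev≈609.156112; u=0·400.621608+1/2·276.121163+1·609.156112≈747.216694; next y=-1/2·(-395.621608)+3/4·747.216694≈758.223324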